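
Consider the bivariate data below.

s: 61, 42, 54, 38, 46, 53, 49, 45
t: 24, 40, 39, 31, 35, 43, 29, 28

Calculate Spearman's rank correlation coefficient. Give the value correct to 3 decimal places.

-0.119

Rank s: 8, 2, 7, 1, 4, 6, 5, 3
Rank t: 1, 7, 6, 4, 5, 8, 3, 2
d = rank(s) − rank(t): 7, -5, 1, -3, -1, -2, 2, 1; Σd² = 94
ρ = 1 − 6Σd² / [n(n²−1)] = 1 − 6×94 / (8×63) = 1 − 564/504 ≈ -0.119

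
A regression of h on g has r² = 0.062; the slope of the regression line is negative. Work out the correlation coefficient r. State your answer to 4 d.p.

|r| = √0.062 = 0.2490
The association is negative, so r = −0.2490.

-0.2490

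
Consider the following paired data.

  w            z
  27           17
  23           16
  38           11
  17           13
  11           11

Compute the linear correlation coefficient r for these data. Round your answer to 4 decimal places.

n = 5, Σw = 116, Σz = 68, Σw² = 3112, Σz² = 956, Σwz = 1587
nΣwz − ΣwΣz = 7935 − 7888 = 47
nΣw² − (Σw)² = 15560 − 13456 = 2104; nΣz² − (Σz)² = 4780 − 4624 = 156
r = 47 / √(2104 × 156) = 47 / 572.9084 ≈ 0.0820

0.0820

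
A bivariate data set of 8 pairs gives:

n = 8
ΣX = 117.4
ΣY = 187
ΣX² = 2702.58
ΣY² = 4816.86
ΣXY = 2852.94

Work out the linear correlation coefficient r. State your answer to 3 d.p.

0.165

r = (nΣXY − ΣXΣY) / √[(nΣX² − (ΣX)²)(nΣY² − (ΣY)²)]
Numerator: 8×2852.94 − 117.4×187 = 869.72
Denominator: √[(21620.64 − 13782.76)(38534.88 − 34969)] = √[7837.88 × 3565.88] = 5286.6757
r = 869.72 / 5286.6757 ≈ 0.165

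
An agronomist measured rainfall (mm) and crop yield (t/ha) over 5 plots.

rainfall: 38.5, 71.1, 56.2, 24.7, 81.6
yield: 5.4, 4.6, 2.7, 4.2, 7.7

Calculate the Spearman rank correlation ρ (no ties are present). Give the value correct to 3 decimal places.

0.500

Rank rainfall: 2, 4, 3, 1, 5
Rank yield: 4, 3, 1, 2, 5
d = rank(rainfall) − rank(yield): -2, 1, 2, -1, 0; Σd² = 10
ρ = 1 − 6Σd² / [n(n²−1)] = 1 − 6×10 / (5×24) = 1 − 60/120 ≈ 0.500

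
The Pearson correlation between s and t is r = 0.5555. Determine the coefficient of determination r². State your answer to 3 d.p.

0.309

r² = (0.5555)² = 0.309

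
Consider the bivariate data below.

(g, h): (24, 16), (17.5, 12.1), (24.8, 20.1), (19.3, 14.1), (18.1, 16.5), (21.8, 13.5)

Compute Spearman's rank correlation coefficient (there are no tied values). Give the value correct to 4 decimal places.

Rank g: 5, 1, 6, 3, 2, 4
Rank h: 4, 1, 6, 3, 5, 2
d = rank(g) − rank(h): 1, 0, 0, 0, -3, 2; Σd² = 14
ρ = 1 − 6Σd² / [n(n²−1)] = 1 − 6×14 / (6×35) = 1 − 84/210 ≈ 0.6000

0.6000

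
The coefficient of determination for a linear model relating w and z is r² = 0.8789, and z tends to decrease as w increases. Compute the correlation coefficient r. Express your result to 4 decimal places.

|r| = √0.8789 = 0.9375
The association is negative, so r = −0.9375.

-0.9375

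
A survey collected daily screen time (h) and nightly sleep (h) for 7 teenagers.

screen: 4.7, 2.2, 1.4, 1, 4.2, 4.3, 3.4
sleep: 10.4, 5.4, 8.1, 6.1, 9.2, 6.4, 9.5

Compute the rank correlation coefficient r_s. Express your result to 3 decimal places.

0.607

Rank screen: 7, 3, 2, 1, 5, 6, 4
Rank sleep: 7, 1, 4, 2, 5, 3, 6
d = rank(screen) − rank(sleep): 0, 2, -2, -1, 0, 3, -2; Σd² = 22
ρ = 1 − 6Σd² / [n(n²−1)] = 1 − 6×22 / (7×48) = 1 − 132/336 ≈ 0.607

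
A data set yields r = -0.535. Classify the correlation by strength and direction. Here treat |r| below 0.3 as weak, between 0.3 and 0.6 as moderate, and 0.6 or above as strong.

r = -0.535 < 0 so the relationship is negative.
|r| = 0.535, which falls in the moderate range.

moderate negative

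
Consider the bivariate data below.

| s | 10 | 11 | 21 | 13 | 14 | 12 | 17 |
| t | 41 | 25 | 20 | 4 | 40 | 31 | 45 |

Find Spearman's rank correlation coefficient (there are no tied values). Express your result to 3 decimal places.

-0.107

Rank s: 1, 2, 7, 4, 5, 3, 6
Rank t: 6, 3, 2, 1, 5, 4, 7
d = rank(s) − rank(t): -5, -1, 5, 3, 0, -1, -1; Σd² = 62
ρ = 1 − 6Σd² / [n(n²−1)] = 1 − 6×62 / (7×48) = 1 − 372/336 ≈ -0.107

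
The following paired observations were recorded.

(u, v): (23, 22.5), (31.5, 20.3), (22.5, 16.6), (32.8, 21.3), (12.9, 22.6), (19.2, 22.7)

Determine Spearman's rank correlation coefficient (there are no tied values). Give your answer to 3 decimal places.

Rank u: 4, 5, 3, 6, 1, 2
Rank v: 4, 2, 1, 3, 5, 6
d = rank(u) − rank(v): 0, 3, 2, 3, -4, -4; Σd² = 54
ρ = 1 − 6Σd² / [n(n²−1)] = 1 − 6×54 / (6×35) = 1 − 324/210 ≈ -0.543

-0.543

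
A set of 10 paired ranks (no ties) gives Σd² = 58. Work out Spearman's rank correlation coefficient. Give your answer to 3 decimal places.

ρ = 1 − 6Σd² / [n(n²−1)] = 1 − 6×58 / (10×99)
  = 1 − 348/990 = 1 − 0.3515 ≈ 0.648

0.648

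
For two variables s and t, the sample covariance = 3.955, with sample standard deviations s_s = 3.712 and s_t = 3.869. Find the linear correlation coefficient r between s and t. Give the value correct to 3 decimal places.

0.275

r = Cov(s,t) / (s_s · s_t) = 3.955 / (3.712 × 3.869)
  = 3.955 / 14.3617 ≈ 0.275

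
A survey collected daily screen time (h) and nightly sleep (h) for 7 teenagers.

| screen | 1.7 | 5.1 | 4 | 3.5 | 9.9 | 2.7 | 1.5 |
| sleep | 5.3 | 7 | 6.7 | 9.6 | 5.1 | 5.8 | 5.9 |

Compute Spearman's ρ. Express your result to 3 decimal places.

Rank screen: 2, 6, 5, 4, 7, 3, 1
Rank sleep: 2, 6, 5, 7, 1, 3, 4
d = rank(screen) − rank(sleep): 0, 0, 0, -3, 6, 0, -3; Σd² = 54
ρ = 1 − 6Σd² / [n(n²−1)] = 1 − 6×54 / (7×48) = 1 − 324/336 ≈ 0.036

0.036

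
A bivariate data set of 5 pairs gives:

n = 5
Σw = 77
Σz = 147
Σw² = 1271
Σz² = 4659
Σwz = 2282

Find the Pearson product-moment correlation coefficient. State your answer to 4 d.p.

r = (nΣwz − ΣwΣz) / √[(nΣw² − (Σw)²)(nΣz² − (Σz)²)]
Numerator: 5×2282 − 77×147 = 91
Denominator: √[(6355 − 5929)(23295 − 21609)] = √[426 × 1686] = 847.4881
r = 91 / 847.4881 ≈ 0.1074

0.1074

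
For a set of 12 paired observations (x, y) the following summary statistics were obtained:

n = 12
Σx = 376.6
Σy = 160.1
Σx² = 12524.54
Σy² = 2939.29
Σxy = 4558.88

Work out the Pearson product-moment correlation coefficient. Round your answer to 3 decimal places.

-0.618

r = (nΣxy − ΣxΣy) / √[(nΣx² − (Σx)²)(nΣy² − (Σy)²)]
Numerator: 12×4558.88 − 376.6×160.1 = -5587.1
Denominator: √[(150294.48 − 141827.56)(35271.48 − 25632.01)] = √[8466.92 × 9639.47] = 9034.1918
r = -5587.1 / 9034.1918 ≈ -0.618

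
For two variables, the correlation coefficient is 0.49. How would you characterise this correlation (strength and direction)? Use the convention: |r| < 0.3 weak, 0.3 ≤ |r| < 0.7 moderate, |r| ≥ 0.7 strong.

r = 0.49 > 0 so the relationship is positive.
|r| = 0.49, which falls in the moderate range.

moderate positive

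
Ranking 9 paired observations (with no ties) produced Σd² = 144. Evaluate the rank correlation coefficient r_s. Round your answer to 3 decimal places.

-0.200

ρ = 1 − 6Σd² / [n(n²−1)] = 1 − 6×144 / (9×80)
  = 1 − 864/720 = 1 − 1.2000 ≈ -0.200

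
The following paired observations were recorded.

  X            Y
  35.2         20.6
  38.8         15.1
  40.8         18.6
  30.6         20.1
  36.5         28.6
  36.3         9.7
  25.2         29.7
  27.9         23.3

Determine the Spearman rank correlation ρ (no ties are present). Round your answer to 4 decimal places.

-0.5952

Rank X: 4, 7, 8, 3, 6, 5, 1, 2
Rank Y: 5, 2, 3, 4, 7, 1, 8, 6
d = rank(X) − rank(Y): -1, 5, 5, -1, -1, 4, -7, -4; Σd² = 134
ρ = 1 − 6Σd² / [n(n²−1)] = 1 − 6×134 / (8×63) = 1 − 804/504 ≈ -0.5952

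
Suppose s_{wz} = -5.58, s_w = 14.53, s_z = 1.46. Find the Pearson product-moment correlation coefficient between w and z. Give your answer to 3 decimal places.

r = Cov(w,z) / (s_w · s_z) = -5.58 / (14.53 × 1.46)
  = -5.58 / 21.2138 ≈ -0.263

-0.263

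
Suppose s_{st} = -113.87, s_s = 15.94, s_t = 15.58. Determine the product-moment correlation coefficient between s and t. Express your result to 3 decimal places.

r = Cov(s,t) / (s_s · s_t) = -113.87 / (15.94 × 15.58)
  = -113.87 / 248.3452 ≈ -0.459

-0.459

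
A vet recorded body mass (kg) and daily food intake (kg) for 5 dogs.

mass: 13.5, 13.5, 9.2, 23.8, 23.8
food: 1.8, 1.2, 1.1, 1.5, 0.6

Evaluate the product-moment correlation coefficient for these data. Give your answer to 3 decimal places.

-0.276

n = 5, Σx = 83.8, Σy = 6.2, Σx² = 1582.02, Σy² = 8.5, Σxy = 100.6
nΣxy − ΣxΣy = 503 − 519.56 = -16.56
nΣx² − (Σx)² = 7910.1 − 7022.44 = 887.66; nΣy² − (Σy)² = 42.5 − 38.44 = 4.06
r = -16.56 / √(887.66 × 4.06) = -16.56 / 60.0325 ≈ -0.276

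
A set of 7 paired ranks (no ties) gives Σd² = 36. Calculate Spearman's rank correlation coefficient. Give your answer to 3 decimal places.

ρ = 1 − 6Σd² / [n(n²−1)] = 1 − 6×36 / (7×48)
  = 1 − 216/336 = 1 − 0.6429 ≈ 0.357

0.357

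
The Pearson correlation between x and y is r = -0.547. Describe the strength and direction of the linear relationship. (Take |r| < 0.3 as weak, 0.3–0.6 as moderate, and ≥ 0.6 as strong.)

moderate negative

r = -0.547 < 0 so the relationship is negative.
|r| = 0.547, which falls in the moderate range.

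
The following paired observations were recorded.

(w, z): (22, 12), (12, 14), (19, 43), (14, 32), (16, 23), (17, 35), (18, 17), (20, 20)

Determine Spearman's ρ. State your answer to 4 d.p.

-0.1429

Rank w: 8, 1, 6, 2, 3, 4, 5, 7
Rank z: 1, 2, 8, 6, 5, 7, 3, 4
d = rank(w) − rank(z): 7, -1, -2, -4, -2, -3, 2, 3; Σd² = 96
ρ = 1 − 6Σd² / [n(n²−1)] = 1 − 6×96 / (8×63) = 1 − 576/504 ≈ -0.1429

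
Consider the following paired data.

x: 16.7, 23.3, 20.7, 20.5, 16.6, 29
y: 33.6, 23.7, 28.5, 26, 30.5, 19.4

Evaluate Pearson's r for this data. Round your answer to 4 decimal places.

n = 6, Σx = 126.8, Σy = 161.7, Σx² = 2787.08, Σy² = 4485.51, Σxy = 3305.18
nΣxy − ΣxΣy = 19831.08 − 20503.56 = -672.48
nΣx² − (Σx)² = 16722.48 − 16078.24 = 644.24; nΣy² − (Σy)² = 26913.06 − 26146.89 = 766.17
r = -672.48 / √(644.24 × 766.17) = -672.48 / 702.5648 ≈ -0.9572

-0.9572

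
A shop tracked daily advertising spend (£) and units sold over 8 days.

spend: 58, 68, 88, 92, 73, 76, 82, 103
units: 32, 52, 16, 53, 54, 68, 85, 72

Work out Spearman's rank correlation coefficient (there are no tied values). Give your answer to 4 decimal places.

0.3571

Rank spend: 1, 2, 6, 7, 3, 4, 5, 8
Rank units: 2, 3, 1, 4, 5, 6, 8, 7
d = rank(spend) − rank(units): -1, -1, 5, 3, -2, -2, -3, 1; Σd² = 54
ρ = 1 − 6Σd² / [n(n²−1)] = 1 − 6×54 / (8×63) = 1 − 324/504 ≈ 0.3571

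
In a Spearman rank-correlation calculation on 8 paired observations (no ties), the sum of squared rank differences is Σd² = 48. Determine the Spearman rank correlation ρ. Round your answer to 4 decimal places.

0.4286

ρ = 1 − 6Σd² / [n(n²−1)] = 1 − 6×48 / (8×63)
  = 1 − 288/504 = 1 − 0.57143 ≈ 0.4286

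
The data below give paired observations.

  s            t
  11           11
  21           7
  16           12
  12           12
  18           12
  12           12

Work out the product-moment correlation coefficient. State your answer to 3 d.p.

n = 6, Σs = 90, Σt = 66, Σs² = 1430, Σt² = 746, Σst = 964
nΣst − ΣsΣt = 5784 − 5940 = -156
nΣs² − (Σs)² = 8580 − 8100 = 480; nΣt² − (Σt)² = 4476 − 4356 = 120
r = -156 / √(480 × 120) = -156 / 240.0000 ≈ -0.650

-0.650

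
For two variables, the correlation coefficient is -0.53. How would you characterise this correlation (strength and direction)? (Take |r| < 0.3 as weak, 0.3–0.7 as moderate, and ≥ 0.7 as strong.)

r = -0.53 < 0 so the relationship is negative.
|r| = 0.53, which falls in the moderate range.

moderate negative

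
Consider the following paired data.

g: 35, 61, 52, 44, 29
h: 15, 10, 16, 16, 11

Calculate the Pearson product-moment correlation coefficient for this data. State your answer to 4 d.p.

-0.1055

n = 5, Σg = 221, Σh = 68, Σg² = 10427, Σh² = 958, Σgh = 2990
nΣgh − ΣgΣh = 14950 − 15028 = -78
nΣg² − (Σg)² = 52135 − 48841 = 3294; nΣh² − (Σh)² = 4790 − 4624 = 166
r = -78 / √(3294 × 166) = -78 / 739.4620 ≈ -0.1055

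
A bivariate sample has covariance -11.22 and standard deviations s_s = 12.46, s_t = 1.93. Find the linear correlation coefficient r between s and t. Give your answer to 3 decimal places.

-0.467

r = Cov(s,t) / (s_s · s_t) = -11.22 / (12.46 × 1.93)
  = -11.22 / 24.0478 ≈ -0.467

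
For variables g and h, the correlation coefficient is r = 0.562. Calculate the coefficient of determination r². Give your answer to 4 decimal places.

r² = (0.562)² = 0.3158

0.3158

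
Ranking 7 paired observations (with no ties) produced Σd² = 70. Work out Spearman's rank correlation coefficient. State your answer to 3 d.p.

ρ = 1 − 6Σd² / [n(n²−1)] = 1 − 6×70 / (7×48)
  = 1 − 420/336 = 1 − 1.2500 ≈ -0.250

-0.250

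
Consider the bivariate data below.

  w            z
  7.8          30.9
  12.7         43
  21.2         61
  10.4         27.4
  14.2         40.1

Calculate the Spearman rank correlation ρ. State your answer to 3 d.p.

0.800

Rank w: 1, 3, 5, 2, 4
Rank z: 2, 4, 5, 1, 3
d = rank(w) − rank(z): -1, -1, 0, 1, 1; Σd² = 4
ρ = 1 − 6Σd² / [n(n²−1)] = 1 − 6×4 / (5×24) = 1 − 24/120 ≈ 0.800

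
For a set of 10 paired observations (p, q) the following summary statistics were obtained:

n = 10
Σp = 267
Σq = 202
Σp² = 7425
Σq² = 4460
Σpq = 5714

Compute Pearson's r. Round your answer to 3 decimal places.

0.956

r = (nΣpq − ΣpΣq) / √[(nΣp² − (Σp)²)(nΣq² − (Σq)²)]
Numerator: 10×5714 − 267×202 = 3206
Denominator: √[(74250 − 71289)(44600 − 40804)] = √[2961 × 3796] = 3352.6044
r = 3206 / 3352.6044 ≈ 0.956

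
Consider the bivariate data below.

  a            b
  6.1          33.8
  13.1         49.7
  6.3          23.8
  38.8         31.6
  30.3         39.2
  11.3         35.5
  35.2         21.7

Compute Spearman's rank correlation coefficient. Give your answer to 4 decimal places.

Rank a: 1, 4, 2, 7, 5, 3, 6
Rank b: 4, 7, 2, 3, 6, 5, 1
d = rank(a) − rank(b): -3, -3, 0, 4, -1, -2, 5; Σd² = 64
ρ = 1 − 6Σd² / [n(n²−1)] = 1 − 6×64 / (7×48) = 1 − 384/336 ≈ -0.1429

-0.1429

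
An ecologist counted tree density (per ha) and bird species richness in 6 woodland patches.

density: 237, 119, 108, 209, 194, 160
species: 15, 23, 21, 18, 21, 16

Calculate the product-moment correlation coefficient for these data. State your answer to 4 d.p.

n = 6, Σx = 1027, Σy = 114, Σx² = 188911, Σy² = 2216, Σxy = 18956
nΣxy − ΣxΣy = 113736 − 117078 = -3342
nΣx² − (Σx)² = 1133466 − 1054729 = 78737; nΣy² − (Σy)² = 13296 − 12996 = 300
r = -3342 / √(78737 × 300) = -3342 / 4860.1543 ≈ -0.6876

-0.6876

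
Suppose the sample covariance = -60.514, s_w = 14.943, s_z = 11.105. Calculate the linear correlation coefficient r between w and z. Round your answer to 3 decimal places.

r = Cov(w,z) / (s_w · s_z) = -60.514 / (14.943 × 11.105)
  = -60.514 / 165.9420 ≈ -0.365

-0.365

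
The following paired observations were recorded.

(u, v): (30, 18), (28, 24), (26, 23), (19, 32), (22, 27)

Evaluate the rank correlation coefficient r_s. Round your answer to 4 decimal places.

-0.9000

Rank u: 5, 4, 3, 1, 2
Rank v: 1, 3, 2, 5, 4
d = rank(u) − rank(v): 4, 1, 1, -4, -2; Σd² = 38
ρ = 1 − 6Σd² / [n(n²−1)] = 1 − 6×38 / (5×24) = 1 − 228/120 ≈ -0.9000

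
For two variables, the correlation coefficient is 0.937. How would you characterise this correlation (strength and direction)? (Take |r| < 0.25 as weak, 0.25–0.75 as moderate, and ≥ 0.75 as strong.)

r = 0.937 > 0 so the relationship is positive.
|r| = 0.937, which falls in the strong range.

strong positive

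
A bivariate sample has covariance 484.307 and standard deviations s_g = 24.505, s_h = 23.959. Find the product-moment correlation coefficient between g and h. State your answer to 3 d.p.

r = Cov(g,h) / (s_g · s_h) = 484.307 / (24.505 × 23.959)
  = 484.307 / 587.1153 ≈ 0.825

0.825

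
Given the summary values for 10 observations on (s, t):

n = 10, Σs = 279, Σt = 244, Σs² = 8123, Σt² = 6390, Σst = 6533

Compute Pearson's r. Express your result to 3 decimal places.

r = (nΣst − ΣsΣt) / √[(nΣs² − (Σs)²)(nΣt² − (Σt)²)]
Numerator: 10×6533 − 279×244 = -2746
Denominator: √[(81230 − 77841)(63900 − 59536)] = √[3389 × 4364] = 3845.7244
r = -2746 / 3845.7244 ≈ -0.714

-0.714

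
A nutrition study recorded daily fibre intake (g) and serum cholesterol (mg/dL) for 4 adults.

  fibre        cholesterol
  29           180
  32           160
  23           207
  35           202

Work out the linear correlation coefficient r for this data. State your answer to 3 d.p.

n = 4, Σx = 119, Σy = 749, Σx² = 3619, Σy² = 141653, Σxy = 22171
nΣxy − ΣxΣy = 88684 − 89131 = -447
nΣx² − (Σx)² = 14476 − 14161 = 315; nΣy² − (Σy)² = 566612 − 561001 = 5611
r = -447 / √(315 × 5611) = -447 / 1329.4604 ≈ -0.336

-0.336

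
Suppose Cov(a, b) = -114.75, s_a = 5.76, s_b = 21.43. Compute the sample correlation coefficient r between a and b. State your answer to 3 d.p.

-0.930

r = Cov(a,b) / (s_a · s_b) = -114.75 / (5.76 × 21.43)
  = -114.75 / 123.4368 ≈ -0.930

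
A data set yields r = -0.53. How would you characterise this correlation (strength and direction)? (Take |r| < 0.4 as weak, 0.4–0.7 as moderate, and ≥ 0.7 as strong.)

r = -0.53 < 0 so the relationship is negative.
|r| = 0.53, which falls in the moderate range.

moderate negative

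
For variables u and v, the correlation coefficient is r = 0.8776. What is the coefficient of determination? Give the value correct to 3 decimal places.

r² = (0.8776)² = 0.770

0.770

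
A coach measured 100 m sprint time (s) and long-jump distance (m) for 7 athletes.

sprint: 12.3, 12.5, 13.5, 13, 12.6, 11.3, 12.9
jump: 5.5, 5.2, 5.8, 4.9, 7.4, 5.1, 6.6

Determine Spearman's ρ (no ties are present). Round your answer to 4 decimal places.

Rank sprint: 2, 3, 7, 6, 4, 1, 5
Rank jump: 4, 3, 5, 1, 7, 2, 6
d = rank(sprint) − rank(jump): -2, 0, 2, 5, -3, -1, -1; Σd² = 44
ρ = 1 − 6Σd² / [n(n²−1)] = 1 − 6×44 / (7×48) = 1 − 264/336 ≈ 0.2143

0.2143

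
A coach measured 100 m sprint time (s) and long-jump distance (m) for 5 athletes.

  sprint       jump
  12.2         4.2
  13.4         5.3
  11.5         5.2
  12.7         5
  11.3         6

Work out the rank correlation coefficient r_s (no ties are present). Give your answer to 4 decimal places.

Rank sprint: 3, 5, 2, 4, 1
Rank jump: 1, 4, 3, 2, 5
d = rank(sprint) − rank(jump): 2, 1, -1, 2, -4; Σd² = 26
ρ = 1 − 6Σd² / [n(n²−1)] = 1 − 6×26 / (5×24) = 1 − 156/120 ≈ -0.3000

-0.3000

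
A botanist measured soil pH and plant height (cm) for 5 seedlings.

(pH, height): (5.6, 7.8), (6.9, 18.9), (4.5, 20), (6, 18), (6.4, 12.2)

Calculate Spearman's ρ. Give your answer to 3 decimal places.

-0.100

Rank pH: 2, 5, 1, 3, 4
Rank height: 1, 4, 5, 3, 2
d = rank(pH) − rank(height): 1, 1, -4, 0, 2; Σd² = 22
ρ = 1 − 6Σd² / [n(n²−1)] = 1 − 6×22 / (5×24) = 1 − 132/120 ≈ -0.100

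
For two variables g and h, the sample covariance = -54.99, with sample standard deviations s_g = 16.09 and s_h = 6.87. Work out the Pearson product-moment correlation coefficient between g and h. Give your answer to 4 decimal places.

r = Cov(g,h) / (s_g · s_h) = -54.99 / (16.09 × 6.87)
  = -54.99 / 110.5383 ≈ -0.4975

-0.4975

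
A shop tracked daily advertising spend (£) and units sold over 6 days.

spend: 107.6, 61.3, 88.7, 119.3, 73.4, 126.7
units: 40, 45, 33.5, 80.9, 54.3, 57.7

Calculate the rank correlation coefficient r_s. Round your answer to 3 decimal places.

Rank spend: 4, 1, 3, 5, 2, 6
Rank units: 2, 3, 1, 6, 4, 5
d = rank(spend) − rank(units): 2, -2, 2, -1, -2, 1; Σd² = 18
ρ = 1 − 6Σd² / [n(n²−1)] = 1 − 6×18 / (6×35) = 1 − 108/210 ≈ 0.486

0.486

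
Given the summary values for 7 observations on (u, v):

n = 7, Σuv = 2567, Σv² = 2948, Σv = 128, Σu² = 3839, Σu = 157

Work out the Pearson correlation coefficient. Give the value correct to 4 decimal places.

-0.6917

r = (nΣuv − ΣuΣv) / √[(nΣu² − (Σu)²)(nΣv² − (Σv)²)]
Numerator: 7×2567 − 157×128 = -2127
Denominator: √[(26873 − 24649)(20636 − 16384)] = √[2224 × 4252] = 3075.1338
r = -2127 / 3075.1338 ≈ -0.6917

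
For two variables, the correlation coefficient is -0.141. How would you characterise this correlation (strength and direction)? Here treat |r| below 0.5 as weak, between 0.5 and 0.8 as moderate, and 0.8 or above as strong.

r = -0.141 < 0 so the relationship is negative.
|r| = 0.141, which falls in the weak range.

weak negative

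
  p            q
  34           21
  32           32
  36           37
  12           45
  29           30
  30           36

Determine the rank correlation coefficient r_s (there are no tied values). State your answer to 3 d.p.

-0.257

Rank p: 5, 4, 6, 1, 2, 3
Rank q: 1, 3, 5, 6, 2, 4
d = rank(p) − rank(q): 4, 1, 1, -5, 0, -1; Σd² = 44
ρ = 1 − 6Σd² / [n(n²−1)] = 1 − 6×44 / (6×35) = 1 − 264/210 ≈ -0.257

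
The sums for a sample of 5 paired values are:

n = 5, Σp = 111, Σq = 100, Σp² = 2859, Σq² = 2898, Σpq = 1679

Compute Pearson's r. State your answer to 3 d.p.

r = (nΣpq − ΣpΣq) / √[(nΣp² − (Σp)²)(nΣq² − (Σq)²)]
Numerator: 5×1679 − 111×100 = -2705
Denominator: √[(14295 − 12321)(14490 − 10000)] = √[1974 × 4490] = 2977.1228
r = -2705 / 2977.1228 ≈ -0.909

-0.909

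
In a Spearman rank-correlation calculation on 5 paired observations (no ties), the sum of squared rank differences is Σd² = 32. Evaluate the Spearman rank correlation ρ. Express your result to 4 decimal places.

ρ = 1 − 6Σd² / [n(n²−1)] = 1 − 6×32 / (5×24)
  = 1 − 192/120 = 1 − 1.60000 ≈ -0.6000

-0.6000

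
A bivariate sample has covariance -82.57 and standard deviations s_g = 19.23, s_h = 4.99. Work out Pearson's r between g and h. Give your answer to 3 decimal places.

r = Cov(g,h) / (s_g · s_h) = -82.57 / (19.23 × 4.99)
  = -82.57 / 95.9577 ≈ -0.860

-0.860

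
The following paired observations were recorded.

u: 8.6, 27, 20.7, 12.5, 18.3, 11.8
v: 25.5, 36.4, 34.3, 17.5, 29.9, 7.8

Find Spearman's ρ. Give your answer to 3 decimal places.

0.829

Rank u: 1, 6, 5, 3, 4, 2
Rank v: 3, 6, 5, 2, 4, 1
d = rank(u) − rank(v): -2, 0, 0, 1, 0, 1; Σd² = 6
ρ = 1 − 6Σd² / [n(n²−1)] = 1 − 6×6 / (6×35) = 1 − 36/210 ≈ 0.829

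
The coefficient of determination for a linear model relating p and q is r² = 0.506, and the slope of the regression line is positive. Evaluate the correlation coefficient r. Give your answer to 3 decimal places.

0.711

|r| = √0.506 = 0.711
The association is positive, so r = 0.711.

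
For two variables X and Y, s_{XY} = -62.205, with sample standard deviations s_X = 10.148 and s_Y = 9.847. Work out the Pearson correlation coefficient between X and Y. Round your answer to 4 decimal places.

-0.6225

r = Cov(X,Y) / (s_X · s_Y) = -62.205 / (10.148 × 9.847)
  = -62.205 / 99.9274 ≈ -0.6225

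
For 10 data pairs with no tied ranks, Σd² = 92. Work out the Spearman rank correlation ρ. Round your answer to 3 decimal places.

ρ = 1 − 6Σd² / [n(n²−1)] = 1 − 6×92 / (10×99)
  = 1 − 552/990 = 1 − 0.5576 ≈ 0.442

0.442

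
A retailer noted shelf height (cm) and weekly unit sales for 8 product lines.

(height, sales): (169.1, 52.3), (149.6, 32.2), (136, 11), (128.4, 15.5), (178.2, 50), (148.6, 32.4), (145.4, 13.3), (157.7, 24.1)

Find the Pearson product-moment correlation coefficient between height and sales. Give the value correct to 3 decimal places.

n = 8, Σx = 1213, Σy = 230.8, Σx² = 185805.18, Σy² = 8440.84, Σxy = 36606.28
nΣxy − ΣxΣy = 292850.24 − 279960.4 = 12889.84
nΣx² − (Σx)² = 1486441.44 − 1471369 = 15072.44; nΣy² − (Σy)² = 67526.72 − 53268.64 = 14258.08
r = 12889.84 / √(15072.44 × 14258.08) = 12889.84 / 14659.6062 ≈ 0.879

0.879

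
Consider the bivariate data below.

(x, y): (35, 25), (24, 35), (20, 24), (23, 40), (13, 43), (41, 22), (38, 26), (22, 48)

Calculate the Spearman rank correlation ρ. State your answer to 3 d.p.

-0.571

Rank x: 6, 5, 2, 4, 1, 8, 7, 3
Rank y: 3, 5, 2, 6, 7, 1, 4, 8
d = rank(x) − rank(y): 3, 0, 0, -2, -6, 7, 3, -5; Σd² = 132
ρ = 1 − 6Σd² / [n(n²−1)] = 1 − 6×132 / (8×63) = 1 − 792/504 ≈ -0.571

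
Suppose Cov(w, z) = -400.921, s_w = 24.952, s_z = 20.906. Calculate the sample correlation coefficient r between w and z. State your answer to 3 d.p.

-0.769

r = Cov(w,z) / (s_w · s_z) = -400.921 / (24.952 × 20.906)
  = -400.921 / 521.6465 ≈ -0.769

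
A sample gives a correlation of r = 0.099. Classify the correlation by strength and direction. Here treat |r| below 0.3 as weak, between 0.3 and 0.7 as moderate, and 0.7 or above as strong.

r = 0.099 > 0 so the relationship is positive.
|r| = 0.099, which falls in the weak range.

weak positive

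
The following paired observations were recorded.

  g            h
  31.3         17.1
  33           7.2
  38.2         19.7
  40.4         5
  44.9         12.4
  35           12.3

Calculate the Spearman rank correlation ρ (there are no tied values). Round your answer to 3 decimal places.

Rank g: 1, 2, 4, 5, 6, 3
Rank h: 5, 2, 6, 1, 4, 3
d = rank(g) − rank(h): -4, 0, -2, 4, 2, 0; Σd² = 40
ρ = 1 − 6Σd² / [n(n²−1)] = 1 − 6×40 / (6×35) = 1 − 240/210 ≈ -0.143

-0.143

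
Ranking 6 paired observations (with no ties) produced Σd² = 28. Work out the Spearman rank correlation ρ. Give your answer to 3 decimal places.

0.200

ρ = 1 − 6Σd² / [n(n²−1)] = 1 − 6×28 / (6×35)
  = 1 − 168/210 = 1 − 0.8000 ≈ 0.200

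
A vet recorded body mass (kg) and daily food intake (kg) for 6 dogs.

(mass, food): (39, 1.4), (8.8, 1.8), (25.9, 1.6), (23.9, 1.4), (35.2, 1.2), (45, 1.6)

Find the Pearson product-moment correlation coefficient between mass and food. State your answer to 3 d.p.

n = 6, Σx = 177.8, Σy = 9, Σx² = 6104.5, Σy² = 13.72, Σxy = 259.58
nΣxy − ΣxΣy = 1557.48 − 1600.2 = -42.72
nΣx² − (Σx)² = 36627 − 31612.84 = 5014.16; nΣy² − (Σy)² = 82.32 − 81 = 1.32
r = -42.72 / √(5014.16 × 1.32) = -42.72 / 81.3553 ≈ -0.525

-0.525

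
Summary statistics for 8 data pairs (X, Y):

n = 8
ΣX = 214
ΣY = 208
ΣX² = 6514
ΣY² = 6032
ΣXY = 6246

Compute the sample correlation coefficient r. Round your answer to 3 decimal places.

0.972

r = (nΣXY − ΣXΣY) / √[(nΣX² − (ΣX)²)(nΣY² − (ΣY)²)]
Numerator: 8×6246 − 214×208 = 5456
Denominator: √[(52112 − 45796)(48256 − 43264)] = √[6316 × 4992] = 5615.1110
r = 5456 / 5615.1110 ≈ 0.972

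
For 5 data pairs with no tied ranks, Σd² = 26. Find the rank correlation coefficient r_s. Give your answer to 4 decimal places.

ρ = 1 − 6Σd² / [n(n²−1)] = 1 − 6×26 / (5×24)
  = 1 − 156/120 = 1 − 1.30000 ≈ -0.3000

-0.3000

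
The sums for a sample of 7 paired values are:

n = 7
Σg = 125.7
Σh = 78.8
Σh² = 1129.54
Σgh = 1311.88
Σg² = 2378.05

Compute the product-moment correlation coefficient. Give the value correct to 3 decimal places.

-0.603

r = (nΣgh − ΣgΣh) / √[(nΣg² − (Σg)²)(nΣh² − (Σh)²)]
Numerator: 7×1311.88 − 125.7×78.8 = -722
Denominator: √[(16646.35 − 15800.49)(7906.78 − 6209.44)] = √[845.86 × 1697.34] = 1198.2120
r = -722 / 1198.2120 ≈ -0.603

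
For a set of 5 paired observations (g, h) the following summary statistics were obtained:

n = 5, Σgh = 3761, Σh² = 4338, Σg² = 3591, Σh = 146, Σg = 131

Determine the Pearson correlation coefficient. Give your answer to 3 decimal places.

r = (nΣgh − ΣgΣh) / √[(nΣg² − (Σg)²)(nΣh² − (Σh)²)]
Numerator: 5×3761 − 131×146 = -321
Denominator: √[(17955 − 17161)(21690 − 21316)] = √[794 × 374] = 544.9367
r = -321 / 544.9367 ≈ -0.589

-0.589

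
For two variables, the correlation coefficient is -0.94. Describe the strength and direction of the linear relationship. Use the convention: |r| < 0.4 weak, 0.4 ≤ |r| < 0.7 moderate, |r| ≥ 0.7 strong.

strong negative

r = -0.94 < 0 so the relationship is negative.
|r| = 0.94, which falls in the strong range.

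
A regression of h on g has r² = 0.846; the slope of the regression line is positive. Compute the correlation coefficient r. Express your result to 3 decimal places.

|r| = √0.846 = 0.920
The association is positive, so r = 0.920.

0.920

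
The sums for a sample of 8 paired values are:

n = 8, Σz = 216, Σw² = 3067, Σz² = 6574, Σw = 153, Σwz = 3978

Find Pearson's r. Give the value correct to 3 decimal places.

-0.473

r = (nΣwz − ΣwΣz) / √[(nΣw² − (Σw)²)(nΣz² − (Σz)²)]
Numerator: 8×3978 − 153×216 = -1224
Denominator: √[(24536 − 23409)(52592 − 46656)] = √[1127 × 5936] = 2586.4787
r = -1224 / 2586.4787 ≈ -0.473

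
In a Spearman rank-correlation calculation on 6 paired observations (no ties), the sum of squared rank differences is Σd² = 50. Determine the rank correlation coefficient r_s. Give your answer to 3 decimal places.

ρ = 1 − 6Σd² / [n(n²−1)] = 1 − 6×50 / (6×35)
  = 1 − 300/210 = 1 − 1.4286 ≈ -0.429

-0.429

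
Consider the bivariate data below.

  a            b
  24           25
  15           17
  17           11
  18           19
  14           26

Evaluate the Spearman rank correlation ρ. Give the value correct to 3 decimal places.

Rank a: 5, 2, 3, 4, 1
Rank b: 4, 2, 1, 3, 5
d = rank(a) − rank(b): 1, 0, 2, 1, -4; Σd² = 22
ρ = 1 − 6Σd² / [n(n²−1)] = 1 − 6×22 / (5×24) = 1 − 132/120 ≈ -0.100

-0.100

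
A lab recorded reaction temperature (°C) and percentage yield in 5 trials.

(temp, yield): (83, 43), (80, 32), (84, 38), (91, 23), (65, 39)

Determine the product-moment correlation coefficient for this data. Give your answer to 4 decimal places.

-0.5219

n = 5, Σx = 403, Σy = 175, Σx² = 32851, Σy² = 6367, Σxy = 13949
nΣxy − ΣxΣy = 69745 − 70525 = -780
nΣx² − (Σx)² = 164255 − 162409 = 1846; nΣy² − (Σy)² = 31835 − 30625 = 1210
r = -780 / √(1846 × 1210) = -780 / 1494.5434 ≈ -0.5219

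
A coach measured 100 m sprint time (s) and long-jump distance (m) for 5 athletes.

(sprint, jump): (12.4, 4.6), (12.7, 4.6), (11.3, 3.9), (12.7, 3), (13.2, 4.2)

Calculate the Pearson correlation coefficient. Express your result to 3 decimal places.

n = 5, Σx = 62.3, Σy = 20.3, Σx² = 778.27, Σy² = 84.17, Σxy = 253.07
nΣxy − ΣxΣy = 1265.35 − 1264.69 = 0.66
nΣx² − (Σx)² = 3891.35 − 3881.29 = 10.06; nΣy² − (Σy)² = 420.85 − 412.09 = 8.76
r = 0.66 / √(10.06 × 8.76) = 0.66 / 9.3875 ≈ 0.070

0.070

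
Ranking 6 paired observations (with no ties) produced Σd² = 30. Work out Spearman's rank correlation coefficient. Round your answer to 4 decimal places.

0.1429

ρ = 1 − 6Σd² / [n(n²−1)] = 1 − 6×30 / (6×35)
  = 1 − 180/210 = 1 − 0.85714 ≈ 0.1429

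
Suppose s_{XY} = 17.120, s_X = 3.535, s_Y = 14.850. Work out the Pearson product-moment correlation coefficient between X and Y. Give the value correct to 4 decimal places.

0.3261

r = Cov(X,Y) / (s_X · s_Y) = 17.120 / (3.535 × 14.850)
  = 17.120 / 52.4948 ≈ 0.3261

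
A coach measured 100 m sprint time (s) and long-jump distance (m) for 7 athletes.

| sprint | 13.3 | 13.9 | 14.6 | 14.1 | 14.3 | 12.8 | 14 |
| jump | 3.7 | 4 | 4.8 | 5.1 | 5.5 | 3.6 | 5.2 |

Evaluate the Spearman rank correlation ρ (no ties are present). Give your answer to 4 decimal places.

0.7500

Rank sprint: 2, 3, 7, 5, 6, 1, 4
Rank jump: 2, 3, 4, 5, 7, 1, 6
d = rank(sprint) − rank(jump): 0, 0, 3, 0, -1, 0, -2; Σd² = 14
ρ = 1 − 6Σd² / [n(n²−1)] = 1 − 6×14 / (7×48) = 1 − 84/336 ≈ 0.7500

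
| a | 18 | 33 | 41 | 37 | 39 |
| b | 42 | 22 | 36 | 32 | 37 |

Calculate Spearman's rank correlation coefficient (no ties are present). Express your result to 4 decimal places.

Rank a: 1, 2, 5, 3, 4
Rank b: 5, 1, 3, 2, 4
d = rank(a) − rank(b): -4, 1, 2, 1, 0; Σd² = 22
ρ = 1 − 6Σd² / [n(n²−1)] = 1 − 6×22 / (5×24) = 1 − 132/120 ≈ -0.1000

-0.1000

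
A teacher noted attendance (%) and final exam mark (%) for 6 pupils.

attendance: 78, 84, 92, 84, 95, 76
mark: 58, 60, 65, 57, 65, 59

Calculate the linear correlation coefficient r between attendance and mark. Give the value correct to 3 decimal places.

0.851

n = 6, Σx = 509, Σy = 364, Σx² = 43461, Σy² = 22144, Σxy = 30991
nΣxy − ΣxΣy = 185946 − 185276 = 670
nΣx² − (Σx)² = 260766 − 259081 = 1685; nΣy² − (Σy)² = 132864 − 132496 = 368
r = 670 / √(1685 × 368) = 670 / 787.4516 ≈ 0.851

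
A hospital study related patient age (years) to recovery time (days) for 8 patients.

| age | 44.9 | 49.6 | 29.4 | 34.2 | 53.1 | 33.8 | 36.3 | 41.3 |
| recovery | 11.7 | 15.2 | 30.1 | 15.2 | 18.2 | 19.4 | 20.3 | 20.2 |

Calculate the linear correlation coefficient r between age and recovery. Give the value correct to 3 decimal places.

n = 8, Σx = 322.6, Σy = 150.3, Σx² = 13495.6, Σy² = 3032.71, Σxy = 5877.32
nΣxy − ΣxΣy = 47018.56 − 48486.78 = -1468.22
nΣx² − (Σx)² = 107964.8 − 104070.76 = 3894.04; nΣy² − (Σy)² = 24261.68 − 22590.09 = 1671.59
r = -1468.22 / √(3894.04 × 1671.59) = -1468.22 / 2551.3209 ≈ -0.575

-0.575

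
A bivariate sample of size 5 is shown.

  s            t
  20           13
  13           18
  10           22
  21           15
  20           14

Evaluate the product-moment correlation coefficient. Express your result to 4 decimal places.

n = 5, Σs = 84, Σt = 82, Σs² = 1510, Σt² = 1398, Σst = 1309
nΣst − ΣsΣt = 6545 − 6888 = -343
nΣs² − (Σs)² = 7550 − 7056 = 494; nΣt² − (Σt)² = 6990 − 6724 = 266
r = -343 / √(494 × 266) = -343 / 362.4969 ≈ -0.9462

-0.9462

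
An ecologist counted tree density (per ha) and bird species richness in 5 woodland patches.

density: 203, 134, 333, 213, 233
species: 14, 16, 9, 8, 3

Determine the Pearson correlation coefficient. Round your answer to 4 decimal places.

n = 5, Σx = 1116, Σy = 50, Σx² = 269712, Σy² = 606, Σxy = 10386
nΣxy − ΣxΣy = 51930 − 55800 = -3870
nΣx² − (Σx)² = 1348560 − 1245456 = 103104; nΣy² − (Σy)² = 3030 − 2500 = 530
r = -3870 / √(103104 × 530) = -3870 / 7392.2338 ≈ -0.5235

-0.5235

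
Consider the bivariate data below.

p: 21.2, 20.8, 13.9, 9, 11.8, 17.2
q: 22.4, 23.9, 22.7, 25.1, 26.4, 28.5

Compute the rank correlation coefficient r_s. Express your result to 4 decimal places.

-0.4857

Rank p: 6, 5, 3, 1, 2, 4
Rank q: 1, 3, 2, 4, 5, 6
d = rank(p) − rank(q): 5, 2, 1, -3, -3, -2; Σd² = 52
ρ = 1 − 6Σd² / [n(n²−1)] = 1 − 6×52 / (6×35) = 1 − 312/210 ≈ -0.4857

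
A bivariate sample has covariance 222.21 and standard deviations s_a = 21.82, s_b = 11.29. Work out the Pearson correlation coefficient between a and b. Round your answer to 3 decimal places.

r = Cov(a,b) / (s_a · s_b) = 222.21 / (21.82 × 11.29)
  = 222.21 / 246.3478 ≈ 0.902

0.902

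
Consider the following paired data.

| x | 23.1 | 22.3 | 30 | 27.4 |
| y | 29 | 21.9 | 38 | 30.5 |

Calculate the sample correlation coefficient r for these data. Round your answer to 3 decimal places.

0.908

n = 4, Σx = 102.8, Σy = 119.4, Σx² = 2681.66, Σy² = 3694.86, Σxy = 3133.97
nΣxy − ΣxΣy = 12535.88 − 12274.32 = 261.56
nΣx² − (Σx)² = 10726.64 − 10567.84 = 158.8; nΣy² − (Σy)² = 14779.44 − 14256.36 = 523.08
r = 261.56 / √(158.8 × 523.08) = 261.56 / 288.2102 ≈ 0.908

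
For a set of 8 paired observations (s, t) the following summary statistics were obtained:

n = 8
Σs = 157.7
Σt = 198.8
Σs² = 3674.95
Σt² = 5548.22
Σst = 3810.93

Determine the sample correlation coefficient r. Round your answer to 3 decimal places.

-0.184

r = (nΣst − ΣsΣt) / √[(nΣs² − (Σs)²)(nΣt² − (Σt)²)]
Numerator: 8×3810.93 − 157.7×198.8 = -863.32
Denominator: √[(29399.6 − 24869.29)(44385.76 − 39521.44)] = √[4530.31 × 4864.32] = 4694.3453
r = -863.32 / 4694.3453 ≈ -0.184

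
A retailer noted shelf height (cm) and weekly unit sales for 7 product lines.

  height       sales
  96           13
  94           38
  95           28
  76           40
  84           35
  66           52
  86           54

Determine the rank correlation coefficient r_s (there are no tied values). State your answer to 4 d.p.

-0.7143

Rank height: 7, 5, 6, 2, 3, 1, 4
Rank sales: 1, 4, 2, 5, 3, 6, 7
d = rank(height) − rank(sales): 6, 1, 4, -3, 0, -5, -3; Σd² = 96
ρ = 1 − 6Σd² / [n(n²−1)] = 1 − 6×96 / (7×48) = 1 − 576/336 ≈ -0.7143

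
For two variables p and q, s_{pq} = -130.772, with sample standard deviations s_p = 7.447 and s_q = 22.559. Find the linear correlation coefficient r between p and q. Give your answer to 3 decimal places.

-0.778

r = Cov(p,q) / (s_p · s_q) = -130.772 / (7.447 × 22.559)
  = -130.772 / 167.9969 ≈ -0.778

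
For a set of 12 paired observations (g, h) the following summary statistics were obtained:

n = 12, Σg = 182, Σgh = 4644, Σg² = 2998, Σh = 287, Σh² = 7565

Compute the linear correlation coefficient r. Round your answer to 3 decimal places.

r = (nΣgh − ΣgΣh) / √[(nΣg² − (Σg)²)(nΣh² − (Σh)²)]
Numerator: 12×4644 − 182×287 = 3494
Denominator: √[(35976 − 33124)(90780 − 82369)] = √[2852 × 8411] = 4897.7721
r = 3494 / 4897.7721 ≈ 0.713

0.713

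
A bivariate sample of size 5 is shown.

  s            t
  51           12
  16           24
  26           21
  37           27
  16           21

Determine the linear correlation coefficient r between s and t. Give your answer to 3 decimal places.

n = 5, Σs = 146, Σt = 105, Σs² = 5158, Σt² = 2331, Σst = 2877
nΣst − ΣsΣt = 14385 − 15330 = -945
nΣs² − (Σs)² = 25790 − 21316 = 4474; nΣt² − (Σt)² = 11655 − 11025 = 630
r = -945 / √(4474 × 630) = -945 / 1678.8746 ≈ -0.563

-0.563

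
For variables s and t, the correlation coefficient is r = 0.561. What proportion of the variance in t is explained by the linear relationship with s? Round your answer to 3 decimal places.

0.315

r² = (0.561)² = 0.315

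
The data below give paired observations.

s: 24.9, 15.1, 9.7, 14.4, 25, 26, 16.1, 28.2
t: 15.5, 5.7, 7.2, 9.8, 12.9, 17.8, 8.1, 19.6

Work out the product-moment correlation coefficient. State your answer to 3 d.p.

n = 8, Σs = 159.4, Σt = 96.6, Σs² = 3504.92, Σt² = 1353.64, Σst = 2151.41
nΣst − ΣsΣt = 17211.28 − 15398.04 = 1813.24
nΣs² − (Σs)² = 28039.36 − 25408.36 = 2631; nΣt² − (Σt)² = 10829.12 − 9331.56 = 1497.56
r = 1813.24 / √(2631 × 1497.56) = 1813.24 / 1984.9636 ≈ 0.913

0.913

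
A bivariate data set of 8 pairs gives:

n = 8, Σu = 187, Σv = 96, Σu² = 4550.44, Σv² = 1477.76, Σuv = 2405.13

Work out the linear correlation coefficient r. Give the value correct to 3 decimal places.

0.667

r = (nΣuv − ΣuΣv) / √[(nΣu² − (Σu)²)(nΣv² − (Σv)²)]
Numerator: 8×2405.13 − 187×96 = 1289.04
Denominator: √[(36403.52 − 34969)(11822.08 − 9216)] = √[1434.52 × 2606.08] = 1933.5134
r = 1289.04 / 1933.5134 ≈ 0.667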